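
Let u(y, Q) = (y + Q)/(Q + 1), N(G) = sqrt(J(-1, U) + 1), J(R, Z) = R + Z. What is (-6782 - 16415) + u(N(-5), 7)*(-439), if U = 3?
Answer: -188649/8 - 439*sqrt(3)/8 ≈ -23676.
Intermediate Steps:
N(G) = sqrt(3) (N(G) = sqrt((-1 + 3) + 1) = sqrt(2 + 1) = sqrt(3))
u(y, Q) = (Q + y)/(1 + Q)
(-6782 - 16415) + u(N(-5), 7)*(-439) = (-6782 - 16415) + ((7 + sqrt(3))/(1 + 7))*(-439) = -23197 + ((7 + sqrt(3))/8)*(-439) = -23197 + (7/8 + sqrt(3)/8)*(-439) = -23197 + (-3073/8 - 439*sqrt(3)/8) = -188649/8 - 439*sqrt(3)/8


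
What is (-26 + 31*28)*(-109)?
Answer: -91778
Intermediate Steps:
(-26 + 31*28)*(-109) = (-26 + 868)*(-109) = 842*(-109) = -91778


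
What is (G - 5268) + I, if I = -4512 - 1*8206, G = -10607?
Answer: -28593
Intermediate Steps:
I = -12718 (I = -4512 - 8206 = -12718)
(G - 5268) + I = (-10607 - 5268) - 12718 = -15875 - 12718 = -28593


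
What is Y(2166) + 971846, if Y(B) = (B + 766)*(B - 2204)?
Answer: 860430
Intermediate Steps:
Y(B) = (-2204 + B)*(766 + B) (Y(B) = (766 + B)*(-2204 + B) = (-2204 + B)*(766 + B))
Y(2166) + 971846 = (-1688264 + 2166**2 - 1438*2166) + 971846 = (-1688264 + 4691556 - 3114708) + 971846 = -111416 + 971846 = 860430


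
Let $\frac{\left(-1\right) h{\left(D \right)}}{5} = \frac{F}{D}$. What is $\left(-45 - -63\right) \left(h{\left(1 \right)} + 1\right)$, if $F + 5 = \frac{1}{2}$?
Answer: $423$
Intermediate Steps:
$F = - \frac{9}{2}$ ($F = -5 + \frac{1}{2} = - \frac{9}{2} \approx -4.5$)
$h{\left(D \right)} = \frac{45}{2 D}$ ($h{\left(D \right)} = - 5 \left(- \frac{9}{2 D}\right) = \frac{45}{2 D}$)
$\left(-45 - -63\right) \left(h{\left(1 \right)} + 1\right) = \left(-45 - -63\right) \left(\frac{45}{2 \cdot 1} + 1\right) = \left(-45 + 63\right) \left(\frac{45}{2} \cdot 1 + 1\right) = 18 \left(\frac{45}{2} + 1\right) = 18 \cdot \frac{47}{2} = 423$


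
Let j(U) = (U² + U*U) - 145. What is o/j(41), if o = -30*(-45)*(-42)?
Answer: -56700/3217 ≈ -17.625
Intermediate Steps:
o = -56700 (o = 1350*(-42) = -56700)
j(U) = -145 + 2*U² (j(U) = (U² + U²) - 145 = 2*U² - 145 = -145 + 2*U²)
o/j(41) = -56700/(-145 + 2*41²) = -56700/(-145 + 2*1681) = -56700/(-145 + 3362) = -56700/3217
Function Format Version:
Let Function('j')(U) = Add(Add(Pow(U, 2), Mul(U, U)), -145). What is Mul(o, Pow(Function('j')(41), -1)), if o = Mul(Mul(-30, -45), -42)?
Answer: Rational(-56700, 3217) ≈ -17.625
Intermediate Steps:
o = -56700 (o = Mul(1350, -42) = -56700)
Function('j')(U) = Add(-145, Mul(2, Pow(U, 2))) (Function('j')(U) = Add(Add(Pow(U, 2), Pow(U, 2)), -145) = Add(Mul(2, Pow(U, 2)), -145) = Add(-145, Mul(2, Pow(U, 2))))
Mul(o, Pow(Function('j')(41), -1)) = Mul(-56700, Pow(Add(-145, Mul(2, Pow(41, 2))), -1)) = Mul(-56700, Pow(Add(-145, Mul(2, 1681)), -1)) = Mul(-56700, Pow(Add(-145, 3362), -1)) = Mul(-56700, Pow(3217, -1)) = Mul(-56700, Rational(1, 3217)) = Rational(-56700, 3217)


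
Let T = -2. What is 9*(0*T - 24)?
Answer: -216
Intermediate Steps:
9*(0*T - 24) = 9*(0*(-2) - 24) = 9*(0 - 24) = 9*(-24) = -216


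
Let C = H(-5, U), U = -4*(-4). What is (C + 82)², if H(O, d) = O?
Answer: 5929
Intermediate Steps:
U = 16
C = -5
(C + 82)² = (-5 + 82)² = 77² = 5929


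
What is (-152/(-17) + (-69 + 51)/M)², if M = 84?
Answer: 4313929/56644 ≈ 76.159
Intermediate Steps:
(-152/(-17) + (-69 + 51)/M)² = (-152/(-17) + (-69 + 51)/84)² = (-152*(-1/17) - 18*1/84)² = (152/17 - 3/14)² = (2077/238)² = 4313929/56644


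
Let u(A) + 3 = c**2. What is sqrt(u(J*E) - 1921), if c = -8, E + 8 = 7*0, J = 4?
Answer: 2*I*sqrt(465) ≈ 43.128*I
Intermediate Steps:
E = -8 (E = -8 + 7*0 = -8 + 0 = -8)
u(A) = 61 (u(A) = -3 + (-8)**2 = -3 + 64 = 61)
sqrt(u(J*E) - 1921) = sqrt(61 - 1921) = sqrt(-1860) = 2*I*sqrt(465)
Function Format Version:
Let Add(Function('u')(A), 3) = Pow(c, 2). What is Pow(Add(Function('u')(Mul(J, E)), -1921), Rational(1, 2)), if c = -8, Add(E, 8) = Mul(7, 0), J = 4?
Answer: Mul(2, I, Pow(465, Rational(1, 2))) ≈ Mul(43.128, I)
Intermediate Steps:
E = -8 (E = Add(-8, Mul(7, 0)) = Add(-8, 0) = -8)
Function('u')(A) = 61 (Function('u')(A) = Add(-3, Pow(-8, 2)) = Add(-3, 64) = 61)
Pow(Add(Function('u')(Mul(J, E)), -1921), Rational(1, 2)) = Pow(Add(61, -1921), Rational(1, 2)) = Pow(-1860, Rational(1, 2)) = Mul(2, I, Pow(465, Rational(1, 2)))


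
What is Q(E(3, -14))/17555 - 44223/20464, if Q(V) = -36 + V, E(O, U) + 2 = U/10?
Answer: -3885705233/1796227600 ≈ -2.1633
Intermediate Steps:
E(O, U) = -2 + U/10
Q(E(3, -14))/17555 - 44223/20464 = (-36 + (-2 + (⅒)*(-14)))/17555 - 44223/20464 = (-36 + (-2 - 7/5))*(1/17555) - 44223*1/20464 = (-36 - 17/5)*(1/17555) - 44223/20464 = -197/5*1/17555 - 44223/20464 = -197/87775 - 44223/20464 = -3885705233/1796227600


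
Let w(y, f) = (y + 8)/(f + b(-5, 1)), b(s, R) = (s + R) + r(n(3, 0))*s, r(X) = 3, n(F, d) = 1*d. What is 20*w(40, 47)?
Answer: 240/7 ≈ 34.286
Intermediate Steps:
n(F, d) = d
b(s, R) = R + 4*s (b(s, R) = (s + R) + 3*s = (R + s) + 3*s = R + 4*s)
w(y, f) = (8 + y)/(-19 + f) (w(y, f) = (y + 8)/(f + (1 + 4*(-5))) = (8 + y)/(f + (1 - 20)) = (8 + y)/(f - 19) = (8 + y)/(-19 + f))
20*w(40, 47) = 20*((8 + 40)/(-19 + 47)) = 20*(48/28) = 20*((1/28)*48) = 20*(12/7) = 240/7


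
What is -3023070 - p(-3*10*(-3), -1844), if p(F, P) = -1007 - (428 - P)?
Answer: -3019791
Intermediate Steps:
p(F, P) = -1435 + P (p(F, P) = -1007 + (-428 + P) = -1435 + P)
-3023070 - p(-3*10*(-3), -1844) = -3023070 - (-1435 - 1844) = -3023070 - 1*(-3279) = -3023070 + 3279 = -3019791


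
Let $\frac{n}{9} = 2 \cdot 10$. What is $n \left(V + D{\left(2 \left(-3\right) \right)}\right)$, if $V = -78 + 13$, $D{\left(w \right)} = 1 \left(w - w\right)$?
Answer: $-11700$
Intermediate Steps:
$D{\left(w \right)} = 0$ ($D{\left(w \right)} = 1 \cdot 0 = 0$)
$V = -65$
$n = 180$ ($n = 9 \cdot 2 \cdot 10 = 9 \cdot 20 = 180$)
$n \left(V + D{\left(2 \left(-3\right) \right)}\right) = 180 \left(-65 + 0\right) = 180 \left(-65\right) = -11700$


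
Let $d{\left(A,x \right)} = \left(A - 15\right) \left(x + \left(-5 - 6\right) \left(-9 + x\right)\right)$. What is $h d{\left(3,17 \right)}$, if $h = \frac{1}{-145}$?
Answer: $- \frac{852}{145} \approx -5.8759$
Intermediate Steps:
$d{\left(A,x \right)} = \left(-15 + A\right) \left(99 - 10 x\right)$ ($d{\left(A,x \right)} = \left(-15 + A\right) \left(x - 11 \left(-9 + x\right)\right) = \left(-15 + A\right) \left(x - \left(-99 + 11 x\right)\right) = \left(-15 + A\right) \left(99 - 10 x\right)$)
$h = - \frac{1}{145} \approx -0.0068966$
$h d{\left(3,17 \right)} = - \frac{-1485 + 99 \cdot 3 + 150 \cdot 17 - 30 \cdot 17}{145} = - \frac{-1485 + 297 + 2550 - 510}{145} = \left(- \frac{1}{145}\right) 852 = - \frac{852}{145}$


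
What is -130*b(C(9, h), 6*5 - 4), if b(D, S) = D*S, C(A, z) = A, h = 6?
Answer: -30420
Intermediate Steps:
-130*b(C(9, h), 6*5 - 4) = -1170*(6*5 - 4) = -1170*(30 - 4) = -1170*26 = -130*234 = -30420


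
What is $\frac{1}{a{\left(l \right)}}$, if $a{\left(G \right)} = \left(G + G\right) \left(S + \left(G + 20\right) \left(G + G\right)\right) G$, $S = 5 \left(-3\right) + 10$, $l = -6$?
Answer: $- \frac{1}{12456} \approx -8.0283 \cdot 10^{-5}$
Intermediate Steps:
$S = -5$ ($S = -15 + 10 = -5$)
$a{\left(G \right)} = 2 G^{2} \left(-5 + 2 G \left(20 + G\right)\right)$ ($a{\left(G \right)} = \left(G + G\right) \left(-5 + \left(G + 20\right) \left(G + G\right)\right) G = 2 G \left(-5 + \left(20 + G\right) 2 G\right) G = 2 G \left(-5 + 2 G \left(20 + G\right)\right) G = 2 G^{2} \left(-5 + 2 G \left(20 + G\right)\right)$)
$\frac{1}{a{\left(l \right)}} = \frac{1}{\left(-6\right)^{2} \left(-10 + 4 \left(-6\right)^{2} + 80 \left(-6\right)\right)} = \frac{1}{36 \left(-10 + 4 \cdot 36 - 480\right)} = \frac{1}{36 \left(-10 + 144 - 480\right)} = \frac{1}{36 \left(-346\right)} = \frac{1}{-12456} = - \frac{1}{12456}$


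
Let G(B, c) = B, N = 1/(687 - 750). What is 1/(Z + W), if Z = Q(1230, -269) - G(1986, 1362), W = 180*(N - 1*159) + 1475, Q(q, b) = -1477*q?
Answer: -7/12920907 ≈ -5.4176e-7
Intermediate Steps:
N = -1/63 (N = 1/(-63) = -1/63 ≈ -0.015873)
W = -190035/7 (W = 180*(-1/63 - 1*159) + 1475 = 180*(-1/63 - 159) + 1475 = 180*(-10018/63) + 1475 = -200360/7 + 1475 = -190035/7 ≈ -27148.)
Z = -1818696 (Z = -1477*1230 - 1*1986 = -1816710 - 1986 = -1818696)
1/(Z + W) = 1/(-1818696 - 190035/7) = 1/(-12920907/7) = -7/12920907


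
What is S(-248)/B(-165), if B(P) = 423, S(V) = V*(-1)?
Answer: 248/423 ≈ 0.58629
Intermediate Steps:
S(V) = -V
S(-248)/B(-165) = -1*(-248)/423 = 248*(1/423) = 248/423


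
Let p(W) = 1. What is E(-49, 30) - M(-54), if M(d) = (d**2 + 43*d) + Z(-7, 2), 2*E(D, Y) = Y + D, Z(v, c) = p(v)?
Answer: -1209/2 ≈ -604.50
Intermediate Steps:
Z(v, c) = 1
E(D, Y) = D/2 + Y/2 (E(D, Y) = (Y + D)/2 = (D + Y)/2 = D/2 + Y/2)
M(d) = 1 + d**2 + 43*d (M(d) = (d**2 + 43*d) + 1 = 1 + d**2 + 43*d)
E(-49, 30) - M(-54) = ((1/2)*(-49) + (1/2)*30) - (1 + (-54)**2 + 43*(-54)) = (-49/2 + 15) - (1 + 2916 - 2322) = -19/2 - 1*595 = -19/2 - 595 = -1209/2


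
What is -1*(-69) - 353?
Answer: -284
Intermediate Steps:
-1*(-69) - 353 = 69 - 353 = -284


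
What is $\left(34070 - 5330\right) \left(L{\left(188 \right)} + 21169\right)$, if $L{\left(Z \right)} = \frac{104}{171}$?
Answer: $\frac{34679628740}{57} \approx 6.0841 \cdot 10^{8}$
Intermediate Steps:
$L{\left(Z \right)} = \frac{104}{171}$ ($L{\left(Z \right)} = 104 \cdot \frac{1}{171} = \frac{104}{171}$)
$\left(34070 - 5330\right) \left(L{\left(188 \right)} + 21169\right) = \left(34070 - 5330\right) \left(\frac{104}{171} + 21169\right) = 28740 \cdot \frac{3620003}{171} = \frac{34679628740}{57}$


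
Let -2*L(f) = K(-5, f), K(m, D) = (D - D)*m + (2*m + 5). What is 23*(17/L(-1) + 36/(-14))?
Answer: 3404/35 ≈ 97.257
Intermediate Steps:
K(m, D) = 5 + 2*m (K(m, D) = 0*m + (5 + 2*m) = 0 + (5 + 2*m) = 5 + 2*m)
L(f) = 5/2 (L(f) = -(5 + 2*(-5))/2 = -(5 - 10)/2 = -½*(-5) = 5/2)
23*(17/L(-1) + 36/(-14)) = 23*(17/(5/2) + 36/(-14)) = 23*(17*(⅖) + 36*(-1/14)) = 23*(34/5 - 18/7) = 23*(148/35) = 3404/35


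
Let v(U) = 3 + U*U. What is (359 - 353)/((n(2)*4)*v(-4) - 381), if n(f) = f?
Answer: -6/229 ≈ -0.026201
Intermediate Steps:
v(U) = 3 + U²
(359 - 353)/((n(2)*4)*v(-4) - 381) = (359 - 353)/((2*4)*(3 + (-4)²) - 381) = 6/(8*(3 + 16) - 381) = 6/(8*19 - 381) = 6/(152 - 381) = 6/(-229) = 6*(-1/229) = -6/229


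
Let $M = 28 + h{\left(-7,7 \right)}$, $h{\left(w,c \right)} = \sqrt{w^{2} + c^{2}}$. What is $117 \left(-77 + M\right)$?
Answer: $-5733 + 819 \sqrt{2} \approx -4574.8$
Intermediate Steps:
$h{\left(w,c \right)} = \sqrt{c^{2} + w^{2}}$
$M = 28 + 7 \sqrt{2}$ ($M = 28 + \sqrt{7^{2} + \left(-7\right)^{2}} = 28 + \sqrt{49 + 49} = 28 + \sqrt{98} = 28 + 7 \sqrt{2} \approx 37.899$)
$117 \left(-77 + M\right) = 117 \left(-77 + \left(28 + 7 \sqrt{2}\right)\right) = 117 \left(-49 + 7 \sqrt{2}\right) = -5733 + 819 \sqrt{2}$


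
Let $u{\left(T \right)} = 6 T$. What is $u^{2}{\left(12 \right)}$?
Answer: $5184$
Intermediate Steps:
$u^{2}{\left(12 \right)} = \left(6 \cdot 12\right)^{2} = 72^{2} = 5184$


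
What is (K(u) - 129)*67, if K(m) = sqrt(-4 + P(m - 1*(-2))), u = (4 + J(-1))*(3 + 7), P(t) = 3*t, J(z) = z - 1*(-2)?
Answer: -8643 + 134*sqrt(38) ≈ -7817.0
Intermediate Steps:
J(z) = 2 + z (J(z) = z + 2 = 2 + z)
u = 50 (u = (4 + (2 - 1))*(3 + 7) = (4 + 1)*10 = 5*10 = 50)
K(m) = sqrt(2 + 3*m) (K(m) = sqrt(-4 + 3*(m - 1*(-2))) = sqrt(-4 + 3*(m + 2)) = sqrt(-4 + 3*(2 + m)) = sqrt(-4 + (6 + 3*m)) = sqrt(2 + 3*m))
(K(u) - 129)*67 = (sqrt(2 + 3*50) - 129)*67 = (sqrt(2 + 150) - 129)*67 = (sqrt(152) - 129)*67 = (2*sqrt(38) - 129)*67 = (-129 + 2*sqrt(38))*67 = -8643 + 134*sqrt(38)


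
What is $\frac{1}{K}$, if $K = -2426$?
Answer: $- \frac{1}{2426} \approx -0.0004122$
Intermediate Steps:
$\frac{1}{K} = \frac{1}{-2426} = - \frac{1}{2426}$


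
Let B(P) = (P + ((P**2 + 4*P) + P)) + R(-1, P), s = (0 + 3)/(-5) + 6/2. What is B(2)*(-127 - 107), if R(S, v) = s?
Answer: -21528/5 ≈ -4305.6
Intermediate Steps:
s = 12/5 (s = 3*(-1/5) + 6*(1/2) = -3/5 + 3 = 12/5 ≈ 2.4000)
R(S, v) = 12/5
B(P) = 12/5 + P**2 + 6*P (B(P) = (P + ((P**2 + 4*P) + P)) + 12/5 = (P + (P**2 + 5*P)) + 12/5 = (P**2 + 6*P) + 12/5 = 12/5 + P**2 + 6*P)
B(2)*(-127 - 107) = (12/5 + 2**2 + 6*2)*(-127 - 107) = (12/5 + 4 + 12)*(-234) = (92/5)*(-234) = -21528/5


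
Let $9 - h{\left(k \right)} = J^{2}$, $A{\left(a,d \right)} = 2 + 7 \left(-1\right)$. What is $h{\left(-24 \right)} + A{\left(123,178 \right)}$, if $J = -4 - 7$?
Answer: $-117$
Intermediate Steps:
$J = -11$ ($J = -4 - 7 = -11$)
$A{\left(a,d \right)} = -5$ ($A{\left(a,d \right)} = 2 - 7 = -5$)
$h{\left(k \right)} = -112$ ($h{\left(k \right)} = 9 - \left(-11\right)^{2} = 9 - 121 = -112$)
$h{\left(-24 \right)} + A{\left(123,178 \right)} = -112 - 5 = -117$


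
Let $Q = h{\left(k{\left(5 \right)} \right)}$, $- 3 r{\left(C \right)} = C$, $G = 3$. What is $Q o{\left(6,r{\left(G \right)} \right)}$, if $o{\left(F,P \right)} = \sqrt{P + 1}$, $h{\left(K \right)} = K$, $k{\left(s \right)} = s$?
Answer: $0$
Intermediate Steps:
$r{\left(C \right)} = - \frac{C}{3}$
$Q = 5$
$o{\left(F,P \right)} = \sqrt{1 + P}$
$Q o{\left(6,r{\left(G \right)} \right)} = 5 \sqrt{1 - 1} = 5 \sqrt{0} = 5 \cdot 0 = 0$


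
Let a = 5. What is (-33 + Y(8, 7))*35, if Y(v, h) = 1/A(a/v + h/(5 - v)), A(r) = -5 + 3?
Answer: -2345/2 ≈ -1172.5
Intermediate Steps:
A(r) = -2
Y(v, h) = -1/2 (Y(v, h) = 1/(-2) = -1/2)
(-33 + Y(8, 7))*35 = (-33 - 1/2)*35 = -67/2*35 = -2345/2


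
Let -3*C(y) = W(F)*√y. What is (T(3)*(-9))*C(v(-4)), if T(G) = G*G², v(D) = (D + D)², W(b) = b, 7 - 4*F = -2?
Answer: 1458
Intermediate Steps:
F = 9/4 (F = 7/4 - ¼*(-2) = 7/4 + ½ = 9/4 ≈ 2.2500)
v(D) = 4*D² (v(D) = (2*D)² = 4*D²)
T(G) = G³
C(y) = -3*√y/4
(T(3)*(-9))*C(v(-4)) = (3³*(-9))*(-3*√(4*(-4)²)/4) = (27*(-9))*(-3*√(4*16)/4) = -(-729)*√64/4 = -(-729)*8/4 = -243*(-6) = 1458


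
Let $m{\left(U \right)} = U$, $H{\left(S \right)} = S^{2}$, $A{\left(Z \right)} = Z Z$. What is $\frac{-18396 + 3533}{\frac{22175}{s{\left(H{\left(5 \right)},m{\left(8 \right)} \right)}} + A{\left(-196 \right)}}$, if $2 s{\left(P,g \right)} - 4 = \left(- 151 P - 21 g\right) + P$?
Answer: $- \frac{29086891}{75157937} \approx -0.38701$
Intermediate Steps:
$A{\left(Z \right)} = Z^{2}$
$s{\left(P,g \right)} = 2 - 75 P - \frac{21 g}{2}$ ($s{\left(P,g \right)} = 2 + \frac{\left(- 151 P - 21 g\right) + P}{2} = 2 + \frac{- 150 P - 21 g}{2} = 2 - \left(75 P + \frac{21 g}{2}\right) = 2 - 75 P - \frac{21 g}{2}$)
$\frac{-18396 + 3533}{\frac{22175}{s{\left(H{\left(5 \right)},m{\left(8 \right)} \right)}} + A{\left(-196 \right)}} = \frac{-18396 + 3533}{\frac{22175}{2 - 75 \cdot 5^{2} - 84} + \left(-196\right)^{2}} = - \frac{14863}{\frac{22175}{2 - 1875 - 84} + 38416} = - \frac{14863}{\frac{22175}{-1957} + 38416} = - \frac{14863}{22175 \left(- \frac{1}{1957}\right) + 38416} = - \frac{14863}{- \frac{22175}{1957} + 38416} = - \frac{14863}{\frac{75157937}{1957}} = \left(-14863\right) \frac{1957}{75157937} = - \frac{29086891}{75157937}$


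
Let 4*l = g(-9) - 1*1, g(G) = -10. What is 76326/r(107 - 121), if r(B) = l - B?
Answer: 101768/15 ≈ 6784.5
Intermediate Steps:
l = -11/4 (l = (-10 - 1*1)/4 = (-10 - 1)/4 = (¼)*(-11) = -11/4 ≈ -2.7500)
r(B) = -11/4 - B
76326/r(107 - 121) = 76326/(-11/4 - (107 - 121)) = 76326/(-11/4 - 1*(-14)) = 76326/(-11/4 + 14) = 76326/(45/4) = 76326*(4/45) = 101768/15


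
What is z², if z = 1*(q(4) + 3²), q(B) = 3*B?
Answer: 441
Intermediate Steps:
z = 21 (z = 1*(3*4 + 3²) = 1*(12 + 9) = 1*21 = 21)
z² = 21² = 441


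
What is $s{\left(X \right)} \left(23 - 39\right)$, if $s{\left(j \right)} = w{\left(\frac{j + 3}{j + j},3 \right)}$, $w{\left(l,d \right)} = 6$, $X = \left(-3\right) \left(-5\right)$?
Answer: $-96$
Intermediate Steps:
$X = 15$
$s{\left(j \right)} = 6$
$s{\left(X \right)} \left(23 - 39\right) = 6 \left(23 - 39\right) = 6 \left(-16\right) = -96$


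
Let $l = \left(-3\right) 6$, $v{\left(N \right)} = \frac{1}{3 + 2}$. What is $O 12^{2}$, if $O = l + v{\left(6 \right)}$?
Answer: $- \frac{12816}{5} \approx -2563.2$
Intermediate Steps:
$v{\left(N \right)} = \frac{1}{5}$
$l = -18$
$O = - \frac{89}{5}$ ($O = -18 + \frac{1}{5} = - \frac{89}{5} \approx -17.8$)
$O 12^{2} = - \frac{89 \cdot 12^{2}}{5} = \left(- \frac{89}{5}\right) 144 = - \frac{12816}{5}$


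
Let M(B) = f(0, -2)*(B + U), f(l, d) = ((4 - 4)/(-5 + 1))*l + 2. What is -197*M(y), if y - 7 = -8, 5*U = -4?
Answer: 3546/5 ≈ 709.20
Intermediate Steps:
U = -4/5 (U = (1/5)*(-4) = -4/5 ≈ -0.80000)
y = -1 (y = 7 - 8 = -1)
f(l, d) = 2 (f(l, d) = (0/(-4))*l + 2 = (0*(-1/4))*l + 2 = 0*l + 2 = 0 + 2 = 2)
M(B) = -8/5 + 2*B (M(B) = 2*(B - 4/5) = 2*(-4/5 + B) = -8/5 + 2*B)
-197*M(y) = -197*(-8/5 + 2*(-1)) = -197*(-8/5 - 2) = -197*(-18/5) = 3546/5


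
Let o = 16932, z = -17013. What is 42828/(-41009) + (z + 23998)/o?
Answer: -438715831/694364388 ≈ -0.63182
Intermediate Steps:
42828/(-41009) + (z + 23998)/o = 42828/(-41009) + (-17013 + 23998)/16932 = 42828*(-1/41009) + 6985*(1/16932) = -42828/41009 + 6985/16932 = -438715831/694364388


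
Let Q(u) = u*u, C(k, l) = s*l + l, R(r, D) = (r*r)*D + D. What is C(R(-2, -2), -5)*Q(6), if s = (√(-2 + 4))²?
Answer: -540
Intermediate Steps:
s = 2 (s = (√2)² = 2)
R(r, D) = D + D*r² (R(r, D) = r²*D + D = D*r² + D = D + D*r²)
C(k, l) = 3*l (C(k, l) = 2*l + l = 3*l)
Q(u) = u²
C(R(-2, -2), -5)*Q(6) = (3*(-5))*6² = -15*36 = -540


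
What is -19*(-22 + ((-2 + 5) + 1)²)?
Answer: 114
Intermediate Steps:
-19*(-22 + ((-2 + 5) + 1)²) = -19*(-22 + (3 + 1)²) = -19*(-22 + 4²) = -19*(-22 + 16) = -19*(-6) = 114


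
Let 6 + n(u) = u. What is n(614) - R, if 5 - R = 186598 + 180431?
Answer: 367632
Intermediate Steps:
R = -367024 (R = 5 - (186598 + 180431) = 5 - 1*367029 = 5 - 367029 = -367024)
n(u) = -6 + u
n(614) - R = (-6 + 614) - 1*(-367024) = 608 + 367024 = 367632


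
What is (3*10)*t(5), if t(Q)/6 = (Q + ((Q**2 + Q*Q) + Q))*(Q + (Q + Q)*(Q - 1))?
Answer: 486000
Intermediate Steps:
t(Q) = 6*(Q + 2*Q*(-1 + Q))*(2*Q + 2*Q**2) (t(Q) = 6*((Q + ((Q**2 + Q*Q) + Q))*(Q + (Q + Q)*(Q - 1))) = 6*((Q + ((Q**2 + Q**2) + Q))*(Q + (2*Q)*(-1 + Q))) = 6*((Q + (2*Q**2 + Q))*(Q + 2*Q*(-1 + Q))) = 6*((Q + (Q + 2*Q**2))*(Q + 2*Q*(-1 + Q))) = 6*((2*Q + 2*Q**2)*(Q + 2*Q*(-1 + Q))) = 6*((Q + 2*Q*(-1 + Q))*(2*Q + 2*Q**2)) = 6*(Q + 2*Q*(-1 + Q))*(2*Q + 2*Q**2))
(3*10)*t(5) = (3*10)*(12*5**2*(-1 + 5 + 2*5**2)) = 30*(12*25*(-1 + 5 + 2*25)) = 30*(12*25*(-1 + 5 + 50)) = 30*(12*25*54) = 30*16200 = 486000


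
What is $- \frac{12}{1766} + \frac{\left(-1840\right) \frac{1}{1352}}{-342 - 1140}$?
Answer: $- \frac{649829}{110577207} \approx -0.0058767$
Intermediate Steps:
$- \frac{12}{1766} + \frac{\left(-1840\right) \frac{1}{1352}}{-342 - 1140} = \left(-12\right) \frac{1}{1766} + \frac{\left(-1840\right) \frac{1}{1352}}{-1482} = - \frac{6}{883} - - \frac{115}{125229} = - \frac{6}{883} + \frac{115}{125229} = - \frac{649829}{110577207}$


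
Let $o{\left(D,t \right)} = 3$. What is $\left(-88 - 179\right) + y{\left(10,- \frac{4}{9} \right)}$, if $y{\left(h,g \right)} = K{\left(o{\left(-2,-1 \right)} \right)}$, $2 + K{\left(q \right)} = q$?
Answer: $-266$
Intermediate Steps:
$K{\left(q \right)} = -2 + q$
$y{\left(h,g \right)} = 1$ ($y{\left(h,g \right)} = -2 + 3 = 1$)
$\left(-88 - 179\right) + y{\left(10,- \frac{4}{9} \right)} = \left(-88 - 179\right) + 1 = -267 + 1 = -266$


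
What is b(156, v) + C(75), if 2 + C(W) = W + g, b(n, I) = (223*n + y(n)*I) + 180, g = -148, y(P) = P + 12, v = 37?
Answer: 41109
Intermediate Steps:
y(P) = 12 + P
b(n, I) = 180 + 223*n + I*(12 + n) (b(n, I) = (223*n + (12 + n)*I) + 180 = (223*n + I*(12 + n)) + 180 = 180 + 223*n + I*(12 + n))
C(W) = -150 + W (C(W) = -2 + (W - 148) = -2 + (-148 + W) = -150 + W)
b(156, v) + C(75) = (180 + 223*156 + 37*(12 + 156)) + (-150 + 75) = (180 + 34788 + 37*168) - 75 = (180 + 34788 + 6216) - 75 = 41184 - 75 = 41109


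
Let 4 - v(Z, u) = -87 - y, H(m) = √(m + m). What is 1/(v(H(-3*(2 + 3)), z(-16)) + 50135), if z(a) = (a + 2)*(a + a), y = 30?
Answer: 1/50256 ≈ 1.9898e-5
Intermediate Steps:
H(m) = √2*√m (H(m) = √(2*m) = √2*√m)
z(a) = 2*a*(2 + a) (z(a) = (2 + a)*(2*a) = 2*a*(2 + a))
v(Z, u) = 121 (v(Z, u) = 4 - (-87 - 1*30) = 4 - (-87 - 30) = 4 - 1*(-117) = 4 + 117 = 121)
1/(v(H(-3*(2 + 3)), z(-16)) + 50135) = 1/(121 + 50135) = 1/50256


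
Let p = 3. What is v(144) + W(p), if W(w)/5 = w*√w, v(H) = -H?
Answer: -144 + 15*√3 ≈ -118.02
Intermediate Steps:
W(w) = 5*w^(3/2) (W(w) = 5*(w*√w) = 5*w^(3/2))
v(144) + W(p) = -1*144 + 5*3^(3/2) = -144 + 5*(3*√3) = -144 + 15*√3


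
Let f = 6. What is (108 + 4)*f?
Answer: 672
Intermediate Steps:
(108 + 4)*f = (108 + 4)*6 = 112*6 = 672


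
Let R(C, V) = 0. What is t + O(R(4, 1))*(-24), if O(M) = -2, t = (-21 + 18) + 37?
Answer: 82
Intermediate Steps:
t = 34 (t = -3 + 37 = 34)
t + O(R(4, 1))*(-24) = 34 - 2*(-24) = 34 + 48 = 82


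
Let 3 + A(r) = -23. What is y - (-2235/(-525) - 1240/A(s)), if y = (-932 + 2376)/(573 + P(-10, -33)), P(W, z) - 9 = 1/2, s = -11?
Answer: -5244613/106015 ≈ -49.470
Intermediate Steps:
A(r) = -26 (A(r) = -3 - 23 = -26)
P(W, z) = 19/2 (P(W, z) = 9 + 1/2 = 19/2)
y = 2888/1165 (y = (-932 + 2376)/(573 + 19/2) = 1444/(1165/2) = 1444*(2/1165) = 2888/1165 ≈ 2.4790)
y - (-2235/(-525) - 1240/A(s)) = 2888/1165 - (-2235/(-525) - 1240/(-26)) = 2888/1165 - (-2235*(-1/525) - 1240*(-1/26)) = 2888/1165 - (149/35 + 620/13) = 2888/1165 - 1*23637/455 = 2888/1165 - 23637/455 = -5244613/106015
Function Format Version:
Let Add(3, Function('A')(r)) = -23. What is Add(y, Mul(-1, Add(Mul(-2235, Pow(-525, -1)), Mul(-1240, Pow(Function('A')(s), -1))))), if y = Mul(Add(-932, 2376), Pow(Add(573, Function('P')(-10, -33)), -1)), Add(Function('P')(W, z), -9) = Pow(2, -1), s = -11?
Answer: Rational(-5244613, 106015) ≈ -49.470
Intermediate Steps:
Function('A')(r) = -26 (Function('A')(r) = Add(-3, -23) = -26)
Function('P')(W, z) = Rational(19, 2) (Function('P')(W, z) = Add(9, Pow(2, -1)) = Add(9, Rational(1, 2)) = Rational(19, 2))
y = Rational(2888, 1165) (y = Mul(Add(-932, 2376), Pow(Add(573, Rational(19, 2)), -1)) = Mul(1444, Pow(Rational(1165, 2), -1)) = Mul(1444, Rational(2, 1165)) = Rational(2888, 1165) ≈ 2.4790)
Add(y, Mul(-1, Add(Mul(-2235, Pow(-525, -1)), Mul(-1240, Pow(Function('A')(s), -1))))) = Add(Rational(2888, 1165), Mul(-1, Add(Mul(-2235, Pow(-525, -1)), Mul(-1240, Pow(-26, -1))))) = Add(Rational(2888, 1165), Mul(-1, Add(Mul(-2235, Rational(-1, 525)), Mul(-1240, Rational(-1, 26))))) = Add(Rational(2888, 1165), Mul(-1, Add(Rational(149, 35), Rational(620, 13)))) = Add(Rational(2888, 1165), Mul(-1, Rational(23637, 455))) = Add(Rational(2888, 1165), Rational(-23637, 455)) = Rational(-5244613, 106015)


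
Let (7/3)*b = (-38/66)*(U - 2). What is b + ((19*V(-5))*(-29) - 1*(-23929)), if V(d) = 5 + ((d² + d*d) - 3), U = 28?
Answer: -364165/77 ≈ -4729.4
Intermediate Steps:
V(d) = 2 + 2*d² (V(d) = 5 + ((d² + d²) - 3) = 5 + (2*d² - 3) = 5 + (-3 + 2*d²) = 2 + 2*d²)
b = -494/77 (b = 3*((-38/66)*(28 - 2))/7 = 3*(-38*1/66*26)/7 = 3*(-19/33*26)/7 = (3/7)*(-494/33) = -494/77 ≈ -6.4156)
b + ((19*V(-5))*(-29) - 1*(-23929)) = -494/77 + ((19*(2 + 2*(-5)²))*(-29) - 1*(-23929)) = -494/77 + ((19*(2 + 2*25))*(-29) + 23929) = -494/77 + ((19*(2 + 50))*(-29) + 23929) = -494/77 + ((19*52)*(-29) + 23929) = -494/77 + (988*(-29) + 23929) = -494/77 + (-28652 + 23929) = -494/77 - 4723 = -364165/77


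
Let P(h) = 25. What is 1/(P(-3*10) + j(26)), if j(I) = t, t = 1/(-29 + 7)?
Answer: 22/549 ≈ 0.040073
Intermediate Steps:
t = -1/22 (t = 1/(-22) = -1/22 ≈ -0.045455)
j(I) = -1/22
1/(P(-3*10) + j(26)) = 1/(25 - 1/22) = 1/(549/22) = 22/549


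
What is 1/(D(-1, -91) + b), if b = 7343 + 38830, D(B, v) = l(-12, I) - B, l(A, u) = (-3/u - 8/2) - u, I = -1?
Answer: 1/46174 ≈ 2.1657e-5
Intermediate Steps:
l(A, u) = -4 - u - 3/u (l(A, u) = (-3/u - 8*½) - u = (-3/u - 4) - u = (-4 - 3/u) - u = -4 - u - 3/u)
D(B, v) = -B (D(B, v) = (-4 - 1*(-1) - 3/(-1)) - B = (-4 + 1 - 3*(-1)) - B = (-4 + 1 + 3) - B = 0 - B = -B)
b = 46173
1/(D(-1, -91) + b) = 1/(-1*(-1) + 46173) = 1/(1 + 46173) = 1/46174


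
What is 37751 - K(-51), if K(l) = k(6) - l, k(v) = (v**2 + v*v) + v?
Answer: 37622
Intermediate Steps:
k(v) = v + 2*v**2 (k(v) = (v**2 + v**2) + v = 2*v**2 + v = v + 2*v**2)
K(l) = 78 - l (K(l) = 6*(1 + 2*6) - l = 6*(1 + 12) - l = 6*13 - l = 78 - l)
37751 - K(-51) = 37751 - (78 - 1*(-51)) = 37751 - (78 + 51) = 37751 - 1*129 = 37751 - 129 = 37622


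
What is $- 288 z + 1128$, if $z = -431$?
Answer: $125256$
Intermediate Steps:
$- 288 z + 1128 = \left(-288\right) \left(-431\right) + 1128 = 124128 + 1128 = 125256$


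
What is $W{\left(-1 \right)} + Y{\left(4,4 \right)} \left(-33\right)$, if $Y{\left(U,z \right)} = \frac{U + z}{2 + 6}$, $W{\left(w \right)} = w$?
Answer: $-34$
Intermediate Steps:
$Y{\left(U,z \right)} = \frac{U}{8} + \frac{z}{8}$ ($Y{\left(U,z \right)} = \frac{U + z}{8} = \left(U + z\right) \frac{1}{8} = \frac{U}{8} + \frac{z}{8}$)
$W{\left(-1 \right)} + Y{\left(4,4 \right)} \left(-33\right) = -1 + \left(\frac{1}{8} \cdot 4 + \frac{1}{8} \cdot 4\right) \left(-33\right) = -1 + \left(\frac{1}{2} + \frac{1}{2}\right) \left(-33\right) = -1 + 1 \left(-33\right) = -1 - 33 = -34$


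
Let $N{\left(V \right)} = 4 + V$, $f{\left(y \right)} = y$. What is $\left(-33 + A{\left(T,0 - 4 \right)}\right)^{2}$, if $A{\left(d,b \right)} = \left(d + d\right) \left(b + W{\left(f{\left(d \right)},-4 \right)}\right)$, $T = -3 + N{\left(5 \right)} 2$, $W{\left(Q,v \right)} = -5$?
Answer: $91809$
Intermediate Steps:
$T = 15$ ($T = -3 + \left(4 + 5\right) 2 = -3 + 9 \cdot 2 = -3 + 18 = 15$)
$A{\left(d,b \right)} = 2 d \left(-5 + b\right)$ ($A{\left(d,b \right)} = \left(d + d\right) \left(b - 5\right) = 2 d \left(-5 + b\right)$)
$\left(-33 + A{\left(T,0 - 4 \right)}\right)^{2} = \left(-33 + 2 \cdot 15 \left(-5 + \left(0 - 4\right)\right)\right)^{2} = \left(-33 + 2 \cdot 15 \left(-5 - 4\right)\right)^{2} = \left(-33 + 2 \cdot 15 \left(-9\right)\right)^{2} = \left(-33 - 270\right)^{2} = \left(-303\right)^{2} = 91809$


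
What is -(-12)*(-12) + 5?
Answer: -139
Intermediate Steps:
-(-12)*(-12) + 5 = -12*12 + 5 = -144 + 5 = -139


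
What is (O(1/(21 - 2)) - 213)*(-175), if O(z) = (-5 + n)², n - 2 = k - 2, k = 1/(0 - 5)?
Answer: 32543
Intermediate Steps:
k = -⅕ (k = 1/(-5) = -⅕ ≈ -0.20000)
n = -⅕ (n = 2 + (-⅕ - 2) = 2 - 11/5 = -⅕ ≈ -0.20000)
O(z) = 676/25 (O(z) = (-5 - ⅕)² = (-26/5)² = 676/25)
(O(1/(21 - 2)) - 213)*(-175) = (676/25 - 213)*(-175) = -4649/25*(-175) = 32543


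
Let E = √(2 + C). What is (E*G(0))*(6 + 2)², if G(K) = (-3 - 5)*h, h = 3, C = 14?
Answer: -6144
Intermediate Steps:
G(K) = -24 (G(K) = (-3 - 5)*3 = -8*3 = -24)
E = 4 (E = √(2 + 14) = √16 = 4)
(E*G(0))*(6 + 2)² = (4*(-24))*(6 + 2)² = -96*8² = -96*64 = -6144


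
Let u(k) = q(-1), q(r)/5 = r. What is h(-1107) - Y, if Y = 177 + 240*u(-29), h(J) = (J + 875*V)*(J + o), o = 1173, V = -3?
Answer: -245289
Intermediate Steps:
q(r) = 5*r
u(k) = -5 (u(k) = 5*(-1) = -5)
h(J) = (-2625 + J)*(1173 + J) (h(J) = (J + 875*(-3))*(J + 1173) = (J - 2625)*(1173 + J) = (-2625 + J)*(1173 + J))
Y = -1023 (Y = 177 + 240*(-5) = 177 - 1200 = -1023)
h(-1107) - Y = (-3079125 + (-1107)**2 - 1452*(-1107)) - 1*(-1023) = (-3079125 + 1225449 + 1607364) + 1023 = -246312 + 1023 = -245289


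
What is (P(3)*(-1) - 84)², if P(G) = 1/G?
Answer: 64009/9 ≈ 7112.1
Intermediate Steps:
(P(3)*(-1) - 84)² = (-1/3 - 84)² = ((⅓)*(-1) - 84)² = (-⅓ - 84)² = (-253/3)² = 64009/9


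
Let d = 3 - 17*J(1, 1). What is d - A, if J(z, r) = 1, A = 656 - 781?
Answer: 111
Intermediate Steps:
A = -125
d = -14 (d = 3 - 17*1 = 3 - 17 = -14)
d - A = -14 - 1*(-125) = -14 + 125 = 111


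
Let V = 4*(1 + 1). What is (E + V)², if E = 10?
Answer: 324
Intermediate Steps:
V = 8 (V = 4*2 = 8)
(E + V)² = (10 + 8)² = 18² = 324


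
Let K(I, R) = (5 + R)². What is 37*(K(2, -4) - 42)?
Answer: -1517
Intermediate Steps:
37*(K(2, -4) - 42) = 37*((5 - 4)² - 42) = 37*(1² - 42) = 37*(1 - 42) = 37*(-41) = -1517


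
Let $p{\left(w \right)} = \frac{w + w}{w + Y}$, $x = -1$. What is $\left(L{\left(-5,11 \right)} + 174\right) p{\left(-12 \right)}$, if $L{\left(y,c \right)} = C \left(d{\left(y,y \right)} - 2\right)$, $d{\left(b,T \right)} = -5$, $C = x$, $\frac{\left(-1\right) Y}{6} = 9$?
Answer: $\frac{724}{11} \approx 65.818$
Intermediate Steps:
$Y = -54$ ($Y = \left(-6\right) 9 = -54$)
$C = -1$
$p{\left(w \right)} = \frac{2 w}{-54 + w}$ ($p{\left(w \right)} = \frac{w + w}{w - 54} = \frac{2 w}{-54 + w}$)
$L{\left(y,c \right)} = 7$ ($L{\left(y,c \right)} = - (-5 - 2) = \left(-1\right) \left(-7\right) = 7$)
$\left(L{\left(-5,11 \right)} + 174\right) p{\left(-12 \right)} = \left(7 + 174\right) 2 \left(-12\right) \frac{1}{-54 - 12} = 181 \cdot 2 \left(-12\right) \frac{1}{-66} = 181 \cdot 2 \left(-12\right) \left(- \frac{1}{66}\right) = 181 \cdot \frac{4}{11} = \frac{724}{11}$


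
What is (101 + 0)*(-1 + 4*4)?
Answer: 1515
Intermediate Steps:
(101 + 0)*(-1 + 4*4) = 101*(-1 + 16) = 101*15 = 1515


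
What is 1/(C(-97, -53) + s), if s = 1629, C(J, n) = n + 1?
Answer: 1/1577 ≈ 0.00063412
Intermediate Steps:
C(J, n) = 1 + n
1/(C(-97, -53) + s) = 1/((1 - 53) + 1629) = 1/(-52 + 1629) = 1/1577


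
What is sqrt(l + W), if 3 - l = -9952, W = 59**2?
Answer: 2*sqrt(3359) ≈ 115.91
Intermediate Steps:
W = 3481
l = 9955 (l = 3 - 1*(-9952) = 3 + 9952 = 9955)
sqrt(l + W) = sqrt(9955 + 3481) = sqrt(13436) = 2*sqrt(3359)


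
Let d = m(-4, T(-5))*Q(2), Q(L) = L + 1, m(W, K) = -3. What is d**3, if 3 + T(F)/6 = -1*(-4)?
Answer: -729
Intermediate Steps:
T(F) = 6 (T(F) = -18 + 6*(-1*(-4)) = -18 + 6*4 = -18 + 24 = 6)
Q(L) = 1 + L
d = -9 (d = -3*(1 + 2) = -3*3 = -9)
d**3 = (-9)**3 = -729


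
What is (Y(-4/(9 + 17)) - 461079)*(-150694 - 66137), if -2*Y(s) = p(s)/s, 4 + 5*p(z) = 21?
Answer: 1999476493329/20 ≈ 9.9974e+10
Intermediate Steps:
p(z) = 17/5 (p(z) = -4/5 + (1/5)*21 = -4/5 + 21/5 = 17/5)
Y(s) = -17/(10*s)
(Y(-4/(9 + 17)) - 461079)*(-150694 - 66137) = (-17/(10*(-4/(9 + 17))) - 461079)*(-150694 - 66137) = (-17/(10*(-4/26)) - 461079)*(-216831) = (-17/(10*((1/26)*(-4))) - 461079)*(-216831) = (-17/(10*(-2/13)) - 461079)*(-216831) = (-17/10*(-13/2) - 461079)*(-216831) = (221/20 - 461079)*(-216831) = -9221359/20*(-216831) = 1999476493329/20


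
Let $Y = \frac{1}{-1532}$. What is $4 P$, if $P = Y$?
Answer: $- \frac{1}{383} \approx -0.002611$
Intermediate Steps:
$Y = - \frac{1}{1532} \approx -0.00065274$
$P = - \frac{1}{1532} \approx -0.00065274$
$4 P = 4 \left(- \frac{1}{1532}\right) = - \frac{1}{383}$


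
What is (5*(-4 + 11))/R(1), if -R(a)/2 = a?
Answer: -35/2 ≈ -17.500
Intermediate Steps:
R(a) = -2*a
(5*(-4 + 11))/R(1) = (5*(-4 + 11))/((-2*1)) = (5*7)/(-2) = 35*(-½) = -35/2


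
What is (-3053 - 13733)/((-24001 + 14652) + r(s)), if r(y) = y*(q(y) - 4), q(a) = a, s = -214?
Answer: -2398/5329 ≈ -0.44999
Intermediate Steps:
r(y) = y*(-4 + y) (r(y) = y*(y - 4) = y*(-4 + y))
(-3053 - 13733)/((-24001 + 14652) + r(s)) = (-3053 - 13733)/((-24001 + 14652) - 214*(-4 - 214)) = -16786/(-9349 - 214*(-218)) = -16786/(-9349 + 46652) = -16786/37303 = -16786*1/37303 = -2398/5329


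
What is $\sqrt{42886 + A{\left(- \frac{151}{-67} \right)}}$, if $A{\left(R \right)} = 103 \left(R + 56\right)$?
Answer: $\frac{\sqrt{219449857}}{67} \approx 221.1$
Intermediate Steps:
$A{\left(R \right)} = 5768 + 103 R$ ($A{\left(R \right)} = 103 \left(56 + R\right) = 5768 + 103 R$)
$\sqrt{42886 + A{\left(- \frac{151}{-67} \right)}} = \sqrt{42886 + \left(5768 + 103 \left(- \frac{151}{-67}\right)\right)} = \sqrt{42886 + \left(5768 + 103 \left(\left(-151\right) \left(- \frac{1}{67}\right)\right)\right)} = \sqrt{42886 + \left(5768 + 103 \cdot \frac{151}{67}\right)} = \sqrt{42886 + \left(5768 + \frac{15553}{67}\right)} = \sqrt{42886 + \frac{402009}{67}} = \sqrt{\frac{3275371}{67}} = \frac{\sqrt{219449857}}{67}$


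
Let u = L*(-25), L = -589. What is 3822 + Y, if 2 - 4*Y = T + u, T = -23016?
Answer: 23581/4 ≈ 5895.3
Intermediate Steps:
u = 14725 (u = -589*(-25) = 14725)
Y = 8293/4 (Y = 1/2 - (-23016 + 14725)/4 = 1/2 - 1/4*(-8291) = 1/2 + 8291/4 = 8293/4 ≈ 2073.3)
3822 + Y = 3822 + 8293/4 = 23581/4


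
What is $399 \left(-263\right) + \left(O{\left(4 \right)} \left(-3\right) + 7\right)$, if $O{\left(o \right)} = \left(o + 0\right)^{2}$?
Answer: $-104978$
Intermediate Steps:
$O{\left(o \right)} = o^{2}$
$399 \left(-263\right) + \left(O{\left(4 \right)} \left(-3\right) + 7\right) = 399 \left(-263\right) + \left(4^{2} \left(-3\right) + 7\right) = -104937 + \left(16 \left(-3\right) + 7\right) = -104937 + \left(-48 + 7\right) = -104937 - 41 = -104978$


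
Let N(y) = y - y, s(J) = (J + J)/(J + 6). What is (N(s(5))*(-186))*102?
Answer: 0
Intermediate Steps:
s(J) = 2*J/(6 + J) (s(J) = (2*J)/(6 + J) = 2*J/(6 + J))
N(y) = 0
(N(s(5))*(-186))*102 = (0*(-186))*102 = 0*102 = 0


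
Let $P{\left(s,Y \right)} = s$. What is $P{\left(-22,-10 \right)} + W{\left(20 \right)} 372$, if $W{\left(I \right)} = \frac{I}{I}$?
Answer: $350$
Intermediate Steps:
$W{\left(I \right)} = 1$
$P{\left(-22,-10 \right)} + W{\left(20 \right)} 372 = -22 + 1 \cdot 372 = -22 + 372 = 350$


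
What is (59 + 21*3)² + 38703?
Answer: 53587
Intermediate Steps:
(59 + 21*3)² + 38703 = (59 + 63)² + 38703 = 122² + 38703 = 14884 + 38703 = 53587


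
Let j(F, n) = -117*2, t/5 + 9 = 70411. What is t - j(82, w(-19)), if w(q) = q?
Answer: 352244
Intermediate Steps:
t = 352010 (t = -45 + 5*70411 = -45 + 352055 = 352010)
j(F, n) = -234
t - j(82, w(-19)) = 352010 - 1*(-234) = 352010 + 234 = 352244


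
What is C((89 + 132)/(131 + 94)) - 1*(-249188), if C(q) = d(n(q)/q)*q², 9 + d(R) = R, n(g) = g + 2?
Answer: 12614851222/50625 ≈ 2.4918e+5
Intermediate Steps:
n(g) = 2 + g
d(R) = -9 + R
C(q) = q²*(-9 + (2 + q)/q) (C(q) = (-9 + (2 + q)/q)*q² = q²*(-9 + (2 + q)/q))
C((89 + 132)/(131 + 94)) - 1*(-249188) = 2*((89 + 132)/(131 + 94))*(1 - 4*(89 + 132)/(131 + 94)) - 1*(-249188) = 2*(221/225)*(1 - 884/225) + 249188 = 2*(221/225)*(-659/225) + 249188 = -291278/50625 + 249188 = 12614851222/50625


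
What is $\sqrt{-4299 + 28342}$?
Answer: $\sqrt{24043} \approx 155.06$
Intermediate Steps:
$\sqrt{-4299 + 28342} = \sqrt{24043}$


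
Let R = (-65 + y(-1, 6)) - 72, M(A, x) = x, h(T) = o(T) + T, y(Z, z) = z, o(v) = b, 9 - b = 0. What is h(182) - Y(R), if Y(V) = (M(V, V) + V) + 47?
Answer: 406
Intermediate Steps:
b = 9 (b = 9 - 1*0 = 9 + 0 = 9)
o(v) = 9
h(T) = 9 + T
R = -131 (R = (-65 + 6) - 72 = -59 - 72 = -131)
Y(V) = 47 + 2*V (Y(V) = (V + V) + 47 = 2*V + 47 = 47 + 2*V)
h(182) - Y(R) = (9 + 182) - (47 + 2*(-131)) = 191 - (47 - 262) = 191 - 1*(-215) = 191 + 215 = 406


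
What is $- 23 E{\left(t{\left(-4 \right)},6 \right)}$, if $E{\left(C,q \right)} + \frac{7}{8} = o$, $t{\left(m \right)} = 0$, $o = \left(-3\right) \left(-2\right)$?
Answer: $- \frac{943}{8} \approx -117.88$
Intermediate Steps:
$o = 6$
$E{\left(C,q \right)} = \frac{41}{8}$ ($E{\left(C,q \right)} = - \frac{7}{8} + 6 = \frac{41}{8}$)
$- 23 E{\left(t{\left(-4 \right)},6 \right)} = \left(-23\right) \frac{41}{8} = - \frac{943}{8}$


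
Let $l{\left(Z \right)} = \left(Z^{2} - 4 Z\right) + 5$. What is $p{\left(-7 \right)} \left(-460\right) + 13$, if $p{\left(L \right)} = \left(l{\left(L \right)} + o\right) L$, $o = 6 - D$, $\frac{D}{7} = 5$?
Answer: $170673$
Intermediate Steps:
$D = 35$ ($D = 7 \cdot 5 = 35$)
$o = -29$ ($o = 6 - 35 = -29$)
$l{\left(Z \right)} = 5 + Z^{2} - 4 Z$
$p{\left(L \right)} = L \left(-24 + L^{2} - 4 L\right)$ ($p{\left(L \right)} = \left(\left(5 + L^{2} - 4 L\right) - 29\right) L = \left(-24 + L^{2} - 4 L\right) L = L \left(-24 + L^{2} - 4 L\right)$)
$p{\left(-7 \right)} \left(-460\right) + 13 = - 7 \left(-24 + \left(-7\right)^{2} - -28\right) \left(-460\right) + 13 = - 7 \left(-24 + 49 + 28\right) \left(-460\right) + 13 = \left(-7\right) 53 \left(-460\right) + 13 = \left(-371\right) \left(-460\right) + 13 = 170660 + 13 = 170673$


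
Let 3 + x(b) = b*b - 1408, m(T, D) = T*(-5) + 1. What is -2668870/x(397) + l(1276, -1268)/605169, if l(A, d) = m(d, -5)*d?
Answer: -478501652309/15754364577 ≈ -30.373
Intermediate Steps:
m(T, D) = 1 - 5*T (m(T, D) = -5*T + 1 = 1 - 5*T)
x(b) = -1411 + b² (x(b) = -3 + (b*b - 1408) = -3 + (b² - 1408) = -3 + (-1408 + b²) = -1411 + b²)
l(A, d) = d*(1 - 5*d) (l(A, d) = (1 - 5*d)*d = d*(1 - 5*d))
-2668870/x(397) + l(1276, -1268)/605169 = -2668870/(-1411 + 397²) - 1268*(1 - 5*(-1268))/605169 = -2668870/(-1411 + 157609) - 1268*(1 + 6340)*(1/605169) = -2668870/156198 - 1268*6341*(1/605169) = -2668870*1/156198 - 8040388*1/605169 = -1334435/78099 - 8040388/605169 = -478501652309/15754364577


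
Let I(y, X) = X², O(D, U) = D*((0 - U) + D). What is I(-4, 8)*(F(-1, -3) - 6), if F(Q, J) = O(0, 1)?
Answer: -384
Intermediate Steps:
O(D, U) = D*(D - U) (O(D, U) = D*(-U + D) = D*(D - U))
F(Q, J) = 0 (F(Q, J) = 0*(0 - 1*1) = 0*(0 - 1) = 0*(-1) = 0)
I(-4, 8)*(F(-1, -3) - 6) = 8²*(0 - 6) = 64*(-6) = -384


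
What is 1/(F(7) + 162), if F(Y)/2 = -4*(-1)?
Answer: 1/170 ≈ 0.0058824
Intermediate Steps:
F(Y) = 8 (F(Y) = 2*(-4*(-1)) = 2*4 = 8)
1/(F(7) + 162) = 1/(8 + 162) = 1/170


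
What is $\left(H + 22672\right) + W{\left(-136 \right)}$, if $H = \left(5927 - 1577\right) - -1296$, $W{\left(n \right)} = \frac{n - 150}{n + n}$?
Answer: $\frac{3851391}{136} \approx 28319.0$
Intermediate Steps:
$W{\left(n \right)} = \frac{-150 + n}{2 n}$
$H = 5646$ ($H = 4350 + 1296 = 5646$)
$\left(H + 22672\right) + W{\left(-136 \right)} = \left(5646 + 22672\right) + \frac{-150 - 136}{2 \left(-136\right)} = 28318 + \frac{1}{2} \left(- \frac{1}{136}\right) \left(-286\right) = 28318 + \frac{143}{136} = \frac{3851391}{136}$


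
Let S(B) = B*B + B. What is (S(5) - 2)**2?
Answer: 784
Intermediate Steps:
S(B) = B + B**2 (S(B) = B**2 + B = B + B**2)
(S(5) - 2)**2 = (5*(1 + 5) - 2)**2 = (5*6 - 2)**2 = (30 - 2)**2 = 28**2 = 784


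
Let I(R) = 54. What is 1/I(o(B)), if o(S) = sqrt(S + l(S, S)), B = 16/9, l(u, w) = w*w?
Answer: 1/54 ≈ 0.018519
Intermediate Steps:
l(u, w) = w**2
B = 16/9 (B = 16*(1/9) = 16/9 ≈ 1.7778)
o(S) = sqrt(S + S**2)
1/I(o(B)) = 1/54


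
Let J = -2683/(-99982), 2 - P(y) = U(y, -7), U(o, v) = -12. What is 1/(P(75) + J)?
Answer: 99982/1402431 ≈ 0.071292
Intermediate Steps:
P(y) = 14 (P(y) = 2 - 1*(-12) = 2 + 12 = 14)
J = 2683/99982 (J = -2683*(-1/99982) = 2683/99982 ≈ 0.026835)
1/(P(75) + J) = 1/(14 + 2683/99982) = 1/(1402431/99982) = 99982/1402431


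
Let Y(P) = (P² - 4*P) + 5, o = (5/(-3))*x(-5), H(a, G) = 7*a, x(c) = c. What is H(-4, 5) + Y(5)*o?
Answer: 166/3 ≈ 55.333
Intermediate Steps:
o = 25/3 (o = (5/(-3))*(-5) = (5*(-⅓))*(-5) = -5/3*(-5) = 25/3 ≈ 8.3333)
Y(P) = 5 + P² - 4*P
H(-4, 5) + Y(5)*o = 7*(-4) + (5 + 5² - 4*5)*(25/3) = -28 + (5 + 25 - 20)*(25/3) = -28 + 10*(25/3) = -28 + 250/3 = 166/3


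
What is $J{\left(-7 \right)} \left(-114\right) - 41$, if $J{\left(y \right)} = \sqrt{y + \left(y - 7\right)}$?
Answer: $-41 - 114 i \sqrt{21} \approx -41.0 - 522.41 i$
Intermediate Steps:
$J{\left(y \right)} = \sqrt{-7 + 2 y}$ ($J{\left(y \right)} = \sqrt{y + \left(y - 7\right)} = \sqrt{y + \left(-7 + y\right)} = \sqrt{-7 + 2 y}$)
$J{\left(-7 \right)} \left(-114\right) - 41 = \sqrt{-7 + 2 \left(-7\right)} \left(-114\right) - 41 = \sqrt{-7 - 14} \left(-114\right) - 41 = \sqrt{-21} \left(-114\right) - 41 = i \sqrt{21} \left(-114\right) - 41 = - 114 i \sqrt{21} - 41 = -41 - 114 i \sqrt{21}$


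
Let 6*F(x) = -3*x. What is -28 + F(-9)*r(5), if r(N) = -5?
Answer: -101/2 ≈ -50.500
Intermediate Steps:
F(x) = -x/2 (F(x) = (-3*x)/6 = -x/2)
-28 + F(-9)*r(5) = -28 - ½*(-9)*(-5) = -28 + (9/2)*(-5) = -28 - 45/2 = -101/2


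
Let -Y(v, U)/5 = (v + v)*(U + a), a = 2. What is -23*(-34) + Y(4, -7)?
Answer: 982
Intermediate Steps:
Y(v, U) = -10*v*(2 + U) (Y(v, U) = -5*(v + v)*(U + 2) = -5*2*v*(2 + U) = -10*v*(2 + U))
-23*(-34) + Y(4, -7) = -23*(-34) - 10*4*(2 - 7) = 782 - 10*4*(-5) = 782 + 200 = 982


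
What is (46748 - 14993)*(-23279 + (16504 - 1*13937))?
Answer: -657709560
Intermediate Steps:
(46748 - 14993)*(-23279 + (16504 - 1*13937)) = 31755*(-23279 + (16504 - 13937)) = 31755*(-23279 + 2567) = 31755*(-20712) = -657709560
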